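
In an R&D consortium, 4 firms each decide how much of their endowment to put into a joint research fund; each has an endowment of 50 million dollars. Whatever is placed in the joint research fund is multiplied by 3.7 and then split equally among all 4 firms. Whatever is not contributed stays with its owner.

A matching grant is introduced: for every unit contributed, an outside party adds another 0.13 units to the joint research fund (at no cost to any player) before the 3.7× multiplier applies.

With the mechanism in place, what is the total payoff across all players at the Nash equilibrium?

The effective private return per unit is now 3.7 × 1.13 / 4 = 1.0453 > 1, so every player's dominant strategy flips to full contribution.
So the Nash equilibrium is full contribution by all 4; the group earns 3.7 × 1.13 × 200 = 836.20.

836.20 million dollars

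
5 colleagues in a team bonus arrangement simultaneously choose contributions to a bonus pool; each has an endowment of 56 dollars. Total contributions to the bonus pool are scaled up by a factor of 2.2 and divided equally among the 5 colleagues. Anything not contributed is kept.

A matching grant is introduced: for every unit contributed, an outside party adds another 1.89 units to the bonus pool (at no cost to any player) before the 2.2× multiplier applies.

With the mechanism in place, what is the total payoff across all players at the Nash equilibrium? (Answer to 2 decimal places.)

1780.24 dollars

With the mechanism, a contributed unit returns 2.2 × 2.89 / 5 = 1.2716 per unit of net cost to the contributor — now above 1 — so contributing fully is weakly dominant for every player.
So the Nash equilibrium is full contribution by all 5; the group earns 2.2 × 2.89 × 280 = 1780.24.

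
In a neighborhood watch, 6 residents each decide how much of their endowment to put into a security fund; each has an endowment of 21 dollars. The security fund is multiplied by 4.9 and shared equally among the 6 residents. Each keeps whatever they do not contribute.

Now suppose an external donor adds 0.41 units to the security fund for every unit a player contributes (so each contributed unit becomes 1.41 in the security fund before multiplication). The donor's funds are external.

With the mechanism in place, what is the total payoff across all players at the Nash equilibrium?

Under the mechanism each unit contributed yields 4.9 × 1.41 / 6 = 1.1515 back to its contributor per unit of net cost, which exceeds 1, making full contribution the dominant choice for everyone.
So the Nash equilibrium is full contribution by all 6; the group earns 4.9 × 1.41 × 126 = 870.53.

870.53 dollars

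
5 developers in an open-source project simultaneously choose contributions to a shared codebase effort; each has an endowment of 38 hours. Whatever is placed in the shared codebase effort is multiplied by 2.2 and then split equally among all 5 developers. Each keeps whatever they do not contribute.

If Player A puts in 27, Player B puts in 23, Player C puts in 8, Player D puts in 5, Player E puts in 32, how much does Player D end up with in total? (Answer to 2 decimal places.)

74.80 hours

Total contributed: 27 + 23 + 8 + 5 + 32 = 95.
Each receives 2.2 × 95 / 5 = 41.80 from the shared codebase effort.
Player D keeps 38 − 5 = 33, so Player D's payoff is 33 + 41.80 = 74.80.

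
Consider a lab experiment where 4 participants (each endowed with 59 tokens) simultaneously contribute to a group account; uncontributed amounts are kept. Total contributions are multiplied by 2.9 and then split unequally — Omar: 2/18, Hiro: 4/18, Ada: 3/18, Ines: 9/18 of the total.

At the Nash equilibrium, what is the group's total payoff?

For player j, contributing a unit is worthwhile iff 2.9 × (j's share) ≥ 1, i.e. iff j's share is at least 0.3448.
Ines alone (share 9/18) is above the threshold, contributing 59; the remaining 3 contribute 0. Total contributed: 59.
The group account pays out 2.9 × 59 = 171.10 in total (split across the unequal shares, but the aggregate is all that matters for the group sum).
The 3 free-riders keep 59 each, adding 177. Group total = 177 + 171.10 = 348.10.

348.10 tokens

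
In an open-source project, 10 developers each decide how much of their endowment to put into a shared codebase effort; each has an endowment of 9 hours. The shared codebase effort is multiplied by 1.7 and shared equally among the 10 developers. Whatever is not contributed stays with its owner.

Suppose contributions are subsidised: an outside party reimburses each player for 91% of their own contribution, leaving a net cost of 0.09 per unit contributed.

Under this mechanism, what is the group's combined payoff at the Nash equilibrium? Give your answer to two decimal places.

234.90 hours

The effective private return per unit is now (1.7/10) / 0.09 = 1.8889 > 1, so every player's dominant strategy flips to full contribution.
At the Nash equilibrium everyone contributes 9. Group total payoff = 10 × (9 × 0.91 + 1.7 × 9) = 234.90.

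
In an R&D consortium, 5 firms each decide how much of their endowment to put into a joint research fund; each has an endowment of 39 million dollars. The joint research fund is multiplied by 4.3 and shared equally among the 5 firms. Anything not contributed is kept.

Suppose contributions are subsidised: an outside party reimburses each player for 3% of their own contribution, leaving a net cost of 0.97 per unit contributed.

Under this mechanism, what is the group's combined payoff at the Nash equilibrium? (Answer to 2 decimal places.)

The effective private return is (4.3/5) / 0.97 = 0.8866, which is still under 1, so the mechanism doesn't change anyone's dominant strategy: zero contribution.
Everyone keeps their endowment and the group total is 5 × 39 = 195.

195.00 million dollars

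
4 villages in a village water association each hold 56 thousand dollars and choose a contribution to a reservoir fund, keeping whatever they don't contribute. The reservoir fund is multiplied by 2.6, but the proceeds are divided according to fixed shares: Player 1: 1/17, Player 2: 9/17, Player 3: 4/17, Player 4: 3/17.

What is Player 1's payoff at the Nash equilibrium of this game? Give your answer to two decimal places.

Each unit j contributes comes back to j as 2.6 × (j's share), so j prefers to contribute only if that share exceeds 1/2.6 = 0.3846; otherwise keeping the unit dominates.
Only Player 2 (9/17) clears that bar, contributing 56; the remaining 3 contribute 0. Total contributed: 56.
Player 1 keeps 56 and receives 2.6 × 56 × 1/17 = 8.56 from the reservoir fund, for a payoff of 64.56.

64.56 thousand dollars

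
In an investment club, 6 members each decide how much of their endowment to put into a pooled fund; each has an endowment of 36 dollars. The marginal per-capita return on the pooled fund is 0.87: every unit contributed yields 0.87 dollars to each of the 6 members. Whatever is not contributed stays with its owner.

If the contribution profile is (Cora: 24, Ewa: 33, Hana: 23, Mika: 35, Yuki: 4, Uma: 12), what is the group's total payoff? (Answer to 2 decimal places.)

768.82 dollars

Total contributed: 24 + 33 + 23 + 35 + 4 + 12 = 131; total kept: 6 × 36 − 131 = 85.
The pooled fund pays out 0.87 × 6 × 131 = 683.82 in aggregate.
Group total = 85 + 683.82 = 768.82.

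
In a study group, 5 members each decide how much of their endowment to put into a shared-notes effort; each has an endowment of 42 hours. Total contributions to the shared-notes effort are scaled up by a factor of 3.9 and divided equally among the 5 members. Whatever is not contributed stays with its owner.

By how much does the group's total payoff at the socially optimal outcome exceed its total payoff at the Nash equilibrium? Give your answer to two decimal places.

Each contributed unit returns 3.9/5 = 0.7800 to its contributor — below 1 — so contributing 0 is dominant for every player. At the Nash equilibrium everyone keeps their 42, and the group total is 5 × 42 = 210.
Each contributed unit returns 3.900 to the group as a whole (0.7800 to each of 5 players), which exceeds 1, so the social optimum is full contribution: group total = 3.900 × 210 = 819.00.
Efficiency loss = 819.00 − 210 = 609.00.

609.00 hours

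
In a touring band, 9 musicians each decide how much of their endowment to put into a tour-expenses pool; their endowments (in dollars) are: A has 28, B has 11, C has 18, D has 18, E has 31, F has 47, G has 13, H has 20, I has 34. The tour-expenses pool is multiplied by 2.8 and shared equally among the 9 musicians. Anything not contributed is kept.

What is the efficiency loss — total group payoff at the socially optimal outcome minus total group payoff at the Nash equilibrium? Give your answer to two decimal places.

396.00 dollars

The private return per contributed unit is 2.8/9 = 0.3111 < 1 for every player regardless of endowment, so the Nash equilibrium is zero contribution and the group total is Σ E_j = 28 + 11 + 18 + 18 + 31 + 47 + 13 + 20 + 34 = 220.
Each contributed unit returns 2.800 to the group, so the social optimum is full contribution by everyone: group total = 2.800 × 220 = 616.00.
Efficiency loss = (2.800 − 1) × 220 = 396.00.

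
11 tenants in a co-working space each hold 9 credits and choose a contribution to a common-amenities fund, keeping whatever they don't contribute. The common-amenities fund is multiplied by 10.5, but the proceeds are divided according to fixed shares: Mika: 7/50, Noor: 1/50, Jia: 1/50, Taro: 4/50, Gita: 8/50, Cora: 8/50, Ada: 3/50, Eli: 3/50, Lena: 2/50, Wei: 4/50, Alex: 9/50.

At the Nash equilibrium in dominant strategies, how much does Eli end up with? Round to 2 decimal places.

31.68 credits

Each unit j contributes comes back to j as 10.5 × (j's share), so j prefers to contribute only if that share exceeds 1/10.5 = 0.0952; otherwise keeping the unit dominates.
Mika, Gita, Cora and Alex are above the threshold, contributing 9 each; the remaining 7 contribute 0. Total contributed: 36.
Eli keeps 9 and receives 10.5 × 36 × 3/50 = 22.68 from the common-amenities fund, for a payoff of 31.68.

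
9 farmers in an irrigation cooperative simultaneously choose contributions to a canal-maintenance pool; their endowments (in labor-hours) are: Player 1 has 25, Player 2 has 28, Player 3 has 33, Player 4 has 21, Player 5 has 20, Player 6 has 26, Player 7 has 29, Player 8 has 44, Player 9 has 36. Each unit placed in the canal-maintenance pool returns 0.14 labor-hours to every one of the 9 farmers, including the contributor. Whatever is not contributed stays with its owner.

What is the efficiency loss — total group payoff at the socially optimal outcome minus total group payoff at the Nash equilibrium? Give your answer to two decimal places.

The private return per contributed unit is 0.14 < 1 for everyone, so the Nash equilibrium is zero contribution and the group total is Σ E_j = 25 + 28 + 33 + 21 + 20 + 26 + 29 + 44 + 36 = 262.
Each contributed unit returns 1.260 to the group, so the social optimum is full contribution by everyone: group total = 1.260 × 262 = 330.12.
Efficiency loss = (1.260 − 1) × 262 = 68.12.

68.12 labor-hours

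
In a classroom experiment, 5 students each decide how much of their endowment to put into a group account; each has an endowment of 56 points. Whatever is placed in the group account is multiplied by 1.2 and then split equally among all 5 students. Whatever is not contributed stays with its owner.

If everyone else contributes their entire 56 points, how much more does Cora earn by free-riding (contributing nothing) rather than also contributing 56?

42.56 points

Switching from a contribution of 56 to 0 lets Cora keep an extra 56 points, but lowers the group account by 56, which costs Cora their own share of that drop: 1.2/5 × 56 = 13.44.
Net gain = 56 − 13.44 = 42.56. The private return per contributed unit (0.2400) is below 1, so free-riding is indeed the best response regardless of what the others do.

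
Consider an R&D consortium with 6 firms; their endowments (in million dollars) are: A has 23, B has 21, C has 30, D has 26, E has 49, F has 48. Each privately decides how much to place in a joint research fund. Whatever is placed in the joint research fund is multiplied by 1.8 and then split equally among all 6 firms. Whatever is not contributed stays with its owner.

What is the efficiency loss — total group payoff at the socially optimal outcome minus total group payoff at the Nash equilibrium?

The private return per contributed unit is 1.8/6 = 0.3000 < 1 for every player regardless of endowment, so the Nash equilibrium is zero contribution and the group total is Σ E_j = 23 + 21 + 30 + 26 + 49 + 48 = 197.
Each contributed unit returns 1.800 to the group, so the social optimum is full contribution by everyone: group total = 1.800 × 197 = 354.60.
Efficiency loss = (1.800 − 1) × 197 = 157.60.

157.60 million dollars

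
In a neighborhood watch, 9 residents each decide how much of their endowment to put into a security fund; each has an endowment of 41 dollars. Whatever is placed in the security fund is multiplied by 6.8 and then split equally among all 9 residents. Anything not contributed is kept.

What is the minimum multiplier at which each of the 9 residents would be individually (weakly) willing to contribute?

9

A contributed unit returns (multiplier)/9 to its contributor.
This reaches 1 exactly when the multiplier is 9.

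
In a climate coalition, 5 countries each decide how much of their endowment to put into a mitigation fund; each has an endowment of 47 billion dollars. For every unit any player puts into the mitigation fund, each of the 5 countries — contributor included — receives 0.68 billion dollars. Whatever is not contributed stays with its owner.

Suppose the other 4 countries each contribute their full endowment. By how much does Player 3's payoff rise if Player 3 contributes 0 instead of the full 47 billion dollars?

Switching from a contribution of 47 to 0 lets Player 3 keep an extra 47 billion dollars, but lowers the mitigation fund by 47, which costs Player 3 their own share of that drop: 0.68 × 47 = 31.96.
Net gain = 47 − 31.96 = 15.04. The private return per contributed unit (0.68) is below 1, so free-riding is indeed the best response regardless of what the others do.

15.04 billion dollars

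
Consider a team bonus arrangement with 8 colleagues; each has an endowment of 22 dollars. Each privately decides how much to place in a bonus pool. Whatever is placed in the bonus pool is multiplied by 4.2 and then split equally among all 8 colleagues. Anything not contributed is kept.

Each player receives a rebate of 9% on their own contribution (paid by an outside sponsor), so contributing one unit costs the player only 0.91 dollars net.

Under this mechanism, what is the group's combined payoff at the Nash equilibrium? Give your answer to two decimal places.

Even with the mechanism, each unit contributed returns only (4.2/8) / 0.91 = 0.5769 per unit of net cost, so contributing nothing is still dominant.
Everyone keeps their endowment and the group total is 8 × 22 = 176.

176.00 dollars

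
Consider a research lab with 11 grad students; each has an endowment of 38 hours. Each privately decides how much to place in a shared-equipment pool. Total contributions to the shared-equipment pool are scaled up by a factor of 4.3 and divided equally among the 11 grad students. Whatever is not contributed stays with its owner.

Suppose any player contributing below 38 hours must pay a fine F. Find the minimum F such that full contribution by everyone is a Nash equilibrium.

Given the others contribute fully, the best deviation is to contribute 0 (any partial contribution still incurs the fine and gives up units whose private return 0.3909 is below 1).
Deviating from 38 to 0 saves 38 hours but forfeits the deviator's share of the drop in the shared-equipment pool: 4.3/11 × 38 = 14.85.
So the deviation gain is 38 − 14.85 = 23.15, and the fine must be at least 23.15 hours to wipe it out.

23.15 hours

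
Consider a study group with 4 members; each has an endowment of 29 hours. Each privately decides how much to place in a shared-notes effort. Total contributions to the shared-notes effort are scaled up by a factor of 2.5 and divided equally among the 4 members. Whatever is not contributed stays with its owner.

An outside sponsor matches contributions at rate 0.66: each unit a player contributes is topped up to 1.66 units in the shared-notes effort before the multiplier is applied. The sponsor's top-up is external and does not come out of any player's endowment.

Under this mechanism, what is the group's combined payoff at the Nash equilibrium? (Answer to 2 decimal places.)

481.40 hours

With the mechanism, a contributed unit returns 2.5 × 1.66 / 4 = 1.0375 per unit of net cost to the contributor — now above 1 — so contributing fully is weakly dominant for every player.
At the Nash equilibrium everyone contributes 29. Group total payoff = 2.5 × 1.66 × 116 = 481.40.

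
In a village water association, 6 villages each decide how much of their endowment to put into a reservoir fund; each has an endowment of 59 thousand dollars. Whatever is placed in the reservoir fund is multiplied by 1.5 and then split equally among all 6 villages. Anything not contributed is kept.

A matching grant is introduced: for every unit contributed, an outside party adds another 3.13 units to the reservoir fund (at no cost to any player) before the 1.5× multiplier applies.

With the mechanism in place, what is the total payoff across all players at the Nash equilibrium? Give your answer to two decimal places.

2193.03 thousand dollars

Under the mechanism each unit contributed yields 1.5 × 4.13 / 6 = 1.0325 back to its contributor per unit of net cost, which exceeds 1, making full contribution the dominant choice for everyone.
So the Nash equilibrium is full contribution by all 6; the group earns 1.5 × 4.13 × 354 = 2193.03.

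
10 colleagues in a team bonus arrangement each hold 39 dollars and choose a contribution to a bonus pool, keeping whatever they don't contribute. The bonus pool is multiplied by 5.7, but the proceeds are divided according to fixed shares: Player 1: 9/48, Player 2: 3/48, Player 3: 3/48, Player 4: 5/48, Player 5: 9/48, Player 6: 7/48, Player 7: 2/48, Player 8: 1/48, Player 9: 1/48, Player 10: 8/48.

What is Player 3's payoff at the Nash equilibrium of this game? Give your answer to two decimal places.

A player with share s gets back 5.7·s per unit contributed, so full contribution is dominant for anyone with s > 1/5.7 = 0.1754 and zero contribution is dominant for anyone below.
Player 1 and Player 5 are above the threshold, contributing 39 each; the remaining 8 contribute 0. Total contributed: 78.
Player 3 keeps 39 and receives 5.7 × 78 × 3/48 = 27.79 from the bonus pool, for a payoff of 66.79.

66.79 dollars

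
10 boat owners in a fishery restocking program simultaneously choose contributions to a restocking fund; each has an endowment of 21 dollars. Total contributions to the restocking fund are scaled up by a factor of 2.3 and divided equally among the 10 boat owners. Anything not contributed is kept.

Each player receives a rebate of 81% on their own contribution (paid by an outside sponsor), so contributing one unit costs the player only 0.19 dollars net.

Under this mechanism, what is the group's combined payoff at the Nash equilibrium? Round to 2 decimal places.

653.10 dollars

The effective private return per unit is now (2.3/10) / 0.19 = 1.2105 > 1, so every player's dominant strategy flips to full contribution.
So the Nash equilibrium is full contribution by all 10; the group earns 10 × (21 × 0.81 + 2.3 × 21) = 653.10.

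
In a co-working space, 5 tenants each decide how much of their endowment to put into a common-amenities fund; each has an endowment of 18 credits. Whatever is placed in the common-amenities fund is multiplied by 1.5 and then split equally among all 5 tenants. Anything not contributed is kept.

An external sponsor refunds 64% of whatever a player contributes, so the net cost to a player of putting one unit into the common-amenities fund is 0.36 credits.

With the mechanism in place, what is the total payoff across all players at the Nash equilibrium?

With the mechanism, a contributed unit returns (1.5/5) / 0.36 = 0.8333 per unit of net cost — still below 1 — so contributing 0 remains dominant for every player.
Everyone keeps their endowment and the group total is 5 × 18 = 90.

90.00 credits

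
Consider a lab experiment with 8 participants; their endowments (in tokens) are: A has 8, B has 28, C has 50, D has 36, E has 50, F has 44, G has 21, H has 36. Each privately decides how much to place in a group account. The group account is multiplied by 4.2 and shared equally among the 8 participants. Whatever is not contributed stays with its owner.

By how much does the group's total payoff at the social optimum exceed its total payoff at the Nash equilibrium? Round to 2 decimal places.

The private return per contributed unit is 4.2/8 = 0.5250 < 1 for every player regardless of endowment, so the Nash equilibrium is zero contribution and the group total is Σ E_j = 8 + 28 + 50 + 36 + 50 + 44 + 21 + 36 = 273.
Each contributed unit returns 4.200 to the group, so the social optimum is full contribution by everyone: group total = 4.200 × 273 = 1146.60.
Efficiency loss = (4.200 − 1) × 273 = 873.60.

873.60 tokens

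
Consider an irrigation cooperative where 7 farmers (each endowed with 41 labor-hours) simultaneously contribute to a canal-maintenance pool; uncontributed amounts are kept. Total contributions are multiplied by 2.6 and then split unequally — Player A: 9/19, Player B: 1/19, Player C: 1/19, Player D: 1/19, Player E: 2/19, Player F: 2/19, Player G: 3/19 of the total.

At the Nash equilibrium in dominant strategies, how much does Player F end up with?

52.22 labor-hours

Player j's private return per contributed unit is 2.6 × (j's share). Contributing is weakly dominant for j when that share is at least 1/2.6 = 0.3846, and contributing 0 is dominant otherwise.
Player A alone (share 9/19) is above the threshold, contributing 41; the remaining 6 contribute 0. Total contributed: 41.
Player F keeps 41 and receives 2.6 × 41 × 2/19 = 11.22 from the canal-maintenance pool, for a payoff of 52.22.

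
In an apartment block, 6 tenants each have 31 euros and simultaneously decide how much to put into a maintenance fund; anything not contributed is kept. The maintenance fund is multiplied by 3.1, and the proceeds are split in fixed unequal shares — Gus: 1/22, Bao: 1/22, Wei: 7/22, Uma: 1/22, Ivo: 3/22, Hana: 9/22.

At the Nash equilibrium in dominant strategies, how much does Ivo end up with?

For player j, contributing a unit is worthwhile iff 3.1 × (j's share) ≥ 1, i.e. iff j's share is at least 0.3226.
The only share above 0.3226 is Hana's 9/22, contributing 31; the remaining 5 contribute 0. Total contributed: 31.
Ivo keeps 31 and receives 3.1 × 31 × 3/22 = 13.10 from the maintenance fund, for a payoff of 44.10.

44.10 euros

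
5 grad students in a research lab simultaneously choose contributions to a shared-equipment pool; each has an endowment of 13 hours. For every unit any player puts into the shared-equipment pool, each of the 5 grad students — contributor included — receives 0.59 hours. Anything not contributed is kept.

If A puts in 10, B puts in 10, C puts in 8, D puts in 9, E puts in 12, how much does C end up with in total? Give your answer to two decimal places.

33.91 hours

Total contributed: 10 + 10 + 8 + 9 + 12 = 49.
Each receives 0.59 × 49 = 28.91 from the shared-equipment pool.
C keeps 13 − 8 = 5, so C's payoff is 5 + 28.91 = 33.91.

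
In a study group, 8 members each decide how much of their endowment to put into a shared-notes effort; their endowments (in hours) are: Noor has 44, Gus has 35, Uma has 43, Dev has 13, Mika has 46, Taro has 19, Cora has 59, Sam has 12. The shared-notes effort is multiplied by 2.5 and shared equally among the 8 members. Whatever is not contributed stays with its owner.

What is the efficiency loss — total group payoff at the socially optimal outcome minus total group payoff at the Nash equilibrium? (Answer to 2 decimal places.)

The private return per contributed unit is 2.5/8 = 0.3125 < 1 for every player regardless of endowment, so the Nash equilibrium is zero contribution and the group total is Σ E_j = 44 + 35 + 43 + 13 + 46 + 19 + 59 + 12 = 271.
Each contributed unit returns 2.500 to the group, so the social optimum is full contribution by everyone: group total = 2.500 × 271 = 677.50.
Efficiency loss = (2.500 − 1) × 271 = 406.50.

406.50 hours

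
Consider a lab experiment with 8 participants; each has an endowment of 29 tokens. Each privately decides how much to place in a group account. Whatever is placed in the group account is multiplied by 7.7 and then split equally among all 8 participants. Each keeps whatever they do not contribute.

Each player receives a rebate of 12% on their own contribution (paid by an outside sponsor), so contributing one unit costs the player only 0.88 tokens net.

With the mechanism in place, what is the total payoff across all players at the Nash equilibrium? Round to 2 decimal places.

The effective private return per unit is now (7.7/8) / 0.88 = 1.0938 > 1, so every player's dominant strategy flips to full contribution.
So the Nash equilibrium is full contribution by all 8; the group earns 8 × (29 × 0.12 + 7.7 × 29) = 1814.24.

1814.24 tokens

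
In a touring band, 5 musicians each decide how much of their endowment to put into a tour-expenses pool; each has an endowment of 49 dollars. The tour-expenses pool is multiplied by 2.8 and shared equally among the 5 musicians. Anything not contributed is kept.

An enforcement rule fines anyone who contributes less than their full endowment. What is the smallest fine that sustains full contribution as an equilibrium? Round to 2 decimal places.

21.56 dollars

Given the others contribute fully, the best deviation is to contribute 0 (any partial contribution still incurs the fine and gives up units whose private return 0.5600 is below 1).
Deviating from 49 to 0 saves 49 dollars but forfeits the deviator's share of the drop in the tour-expenses pool: 2.8/5 × 49 = 27.44.
So the deviation gain is 49 − 27.44 = 21.56, and the fine must be at least 21.56 dollars to wipe it out.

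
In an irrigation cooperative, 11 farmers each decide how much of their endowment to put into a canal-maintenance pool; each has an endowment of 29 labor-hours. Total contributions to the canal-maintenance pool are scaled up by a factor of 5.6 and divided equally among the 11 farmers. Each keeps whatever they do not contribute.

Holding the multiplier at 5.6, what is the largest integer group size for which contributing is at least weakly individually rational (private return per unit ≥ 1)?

5

Private return per unit is 5.6/(group size), which is ≥ 1 whenever the group size is ≤ 5.6.
The largest such integer is 5.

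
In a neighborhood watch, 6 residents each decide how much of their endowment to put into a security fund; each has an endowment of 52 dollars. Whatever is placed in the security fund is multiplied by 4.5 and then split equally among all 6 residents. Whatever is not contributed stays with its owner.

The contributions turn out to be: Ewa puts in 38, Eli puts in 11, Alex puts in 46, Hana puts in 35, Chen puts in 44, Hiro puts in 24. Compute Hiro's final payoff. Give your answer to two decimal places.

Total contributed: 38 + 11 + 46 + 35 + 44 + 24 = 198.
Each receives 4.5 × 198 / 6 = 148.50 from the security fund.
Hiro keeps 52 − 24 = 28, so Hiro's payoff is 28 + 148.50 = 176.50.

176.50 dollars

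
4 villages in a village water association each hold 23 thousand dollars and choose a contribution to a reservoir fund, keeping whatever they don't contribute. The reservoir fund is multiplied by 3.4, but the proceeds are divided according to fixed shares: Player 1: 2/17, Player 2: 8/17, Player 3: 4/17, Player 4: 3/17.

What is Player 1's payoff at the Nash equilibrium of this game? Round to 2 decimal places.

32.20 thousand dollars

For player j, contributing a unit is worthwhile iff 3.4 × (j's share) ≥ 1, i.e. iff j's share is at least 0.2941.
The only share above 0.2941 is Player 2's 8/17, contributing 23; the remaining 3 contribute 0. Total contributed: 23.
Player 1 keeps 23 and receives 3.4 × 23 × 2/17 = 9.20 from the reservoir fund, for a payoff of 32.20.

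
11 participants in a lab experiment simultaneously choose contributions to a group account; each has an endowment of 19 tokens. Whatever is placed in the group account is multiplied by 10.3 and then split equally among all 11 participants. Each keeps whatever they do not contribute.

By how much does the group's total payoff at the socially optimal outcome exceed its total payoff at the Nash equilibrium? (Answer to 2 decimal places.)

Each contributed unit returns 10.3/11 = 0.9364 to its contributor — below 1 — so contributing 0 is dominant for every player. At the Nash equilibrium everyone keeps their 19, and the group total is 11 × 19 = 209.
Each contributed unit returns 10.300 to the group as a whole (0.9364 to each of 11 players), which exceeds 1, so the social optimum is full contribution: group total = 10.300 × 209 = 2152.70.
Efficiency loss = 2152.70 − 209 = 1943.70.

1943.70 tokens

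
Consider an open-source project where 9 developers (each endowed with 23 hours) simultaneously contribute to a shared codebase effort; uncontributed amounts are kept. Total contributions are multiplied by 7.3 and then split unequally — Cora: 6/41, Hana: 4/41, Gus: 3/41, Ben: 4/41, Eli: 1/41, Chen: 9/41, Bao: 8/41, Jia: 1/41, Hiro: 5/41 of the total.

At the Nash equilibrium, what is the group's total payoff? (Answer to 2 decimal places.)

641.70 hours

A player with share s gets back 7.3·s per unit contributed, so full contribution is dominant for anyone with s > 1/7.3 = 0.1370 and zero contribution is dominant for anyone below.
Cora, Chen and Bao clear that bar, contributing 23 each; the remaining 6 contribute 0. Total contributed: 69.
The shared codebase effort pays out 7.3 × 69 = 503.70 in total (split across the unequal shares, but the aggregate is all that matters for the group sum).
The 6 free-riders keep 23 each, adding 138. Group total = 138 + 503.70 = 641.70.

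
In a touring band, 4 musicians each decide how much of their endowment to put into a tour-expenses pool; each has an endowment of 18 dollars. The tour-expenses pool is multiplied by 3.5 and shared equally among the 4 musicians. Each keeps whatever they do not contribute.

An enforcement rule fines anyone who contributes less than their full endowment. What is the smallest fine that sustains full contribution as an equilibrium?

Given the others contribute fully, the best deviation is to contribute 0 (any partial contribution still incurs the fine and gives up units whose private return 0.8750 is below 1).
Deviating from 18 to 0 saves 18 dollars but forfeits the deviator's share of the drop in the tour-expenses pool: 3.5/4 × 18 = 15.75.
So the deviation gain is 18 − 15.75 = 2.25, and the fine must be at least 2.25 dollars to wipe it out.

2.25 dollars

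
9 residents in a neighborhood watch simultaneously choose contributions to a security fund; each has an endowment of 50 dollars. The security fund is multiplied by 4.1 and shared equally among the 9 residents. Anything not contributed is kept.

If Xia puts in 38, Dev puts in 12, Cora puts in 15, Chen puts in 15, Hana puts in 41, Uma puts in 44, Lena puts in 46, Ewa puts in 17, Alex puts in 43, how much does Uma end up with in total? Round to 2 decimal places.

Total contributed: 38 + 12 + 15 + 15 + 41 + 44 + 46 + 17 + 43 = 271.
Each receives 4.1 × 271 / 9 = 123.46 from the security fund.
Uma keeps 50 − 44 = 6, so Uma's payoff is 6 + 123.46 = 129.46.

129.46 dollars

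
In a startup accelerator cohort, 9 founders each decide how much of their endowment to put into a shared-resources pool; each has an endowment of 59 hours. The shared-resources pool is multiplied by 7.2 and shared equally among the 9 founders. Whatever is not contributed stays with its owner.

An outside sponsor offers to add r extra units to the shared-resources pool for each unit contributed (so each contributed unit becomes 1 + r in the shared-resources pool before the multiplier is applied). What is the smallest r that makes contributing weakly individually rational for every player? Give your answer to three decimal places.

With matching at rate r, one contributed unit becomes (1 + r) in the shared-resources pool and returns 7.2 × (1 + r) / 9 to the contributor.
Setting this equal to 1: 1 + r = 9/7.2 = 1.2500.
So the minimum matching rate is r = 1.2500 − 1 = 0.250.

0.250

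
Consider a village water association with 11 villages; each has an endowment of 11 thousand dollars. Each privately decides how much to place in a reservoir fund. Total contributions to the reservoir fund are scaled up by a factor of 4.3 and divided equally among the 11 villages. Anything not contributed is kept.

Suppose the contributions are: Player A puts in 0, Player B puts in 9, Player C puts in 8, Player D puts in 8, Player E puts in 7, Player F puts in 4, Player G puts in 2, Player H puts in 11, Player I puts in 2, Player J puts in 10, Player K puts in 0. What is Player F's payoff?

30.85 thousand dollars

Total contributed: 0 + 9 + 8 + 8 + 7 + 4 + 2 + 11 + 2 + 10 + 0 = 61.
Each receives 4.3 × 61 / 11 = 23.85 from the reservoir fund.
Player F keeps 11 − 4 = 7, so Player F's payoff is 7 + 23.85 = 30.85.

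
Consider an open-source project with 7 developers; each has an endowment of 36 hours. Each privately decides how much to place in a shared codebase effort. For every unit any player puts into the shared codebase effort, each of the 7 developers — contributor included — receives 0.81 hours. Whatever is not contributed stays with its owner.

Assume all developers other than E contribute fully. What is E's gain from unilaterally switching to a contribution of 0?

Switching from a contribution of 36 to 0 lets E keep an extra 36 hours, but lowers the shared codebase effort by 36, which costs E their own share of that drop: 0.81 × 36 = 29.16.
Net gain = 36 − 29.16 = 6.84. The private return per contributed unit (0.81) is below 1, so free-riding is indeed the best response regardless of what the others do.

6.84 hours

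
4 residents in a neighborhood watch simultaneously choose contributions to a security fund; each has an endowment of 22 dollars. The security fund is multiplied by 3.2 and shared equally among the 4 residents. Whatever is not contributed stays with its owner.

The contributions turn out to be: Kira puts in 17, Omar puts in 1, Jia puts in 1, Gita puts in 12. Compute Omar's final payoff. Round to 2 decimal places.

45.80 dollars

Total contributed: 17 + 1 + 1 + 12 = 31.
Each receives 3.2 × 31 / 4 = 24.80 from the security fund.
Omar keeps 22 − 1 = 21, so Omar's payoff is 21 + 24.80 = 45.80.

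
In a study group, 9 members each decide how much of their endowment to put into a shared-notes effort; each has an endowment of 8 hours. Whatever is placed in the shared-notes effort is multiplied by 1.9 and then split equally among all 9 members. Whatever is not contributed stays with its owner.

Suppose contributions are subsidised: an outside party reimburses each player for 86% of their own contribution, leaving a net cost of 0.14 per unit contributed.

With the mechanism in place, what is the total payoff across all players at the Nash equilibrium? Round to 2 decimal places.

With the mechanism, a contributed unit returns (1.9/9) / 0.14 = 1.5079 per unit of net cost to the contributor — now above 1 — so contributing fully is weakly dominant for every player.
At the Nash equilibrium everyone contributes 8. Group total payoff = 9 × (8 × 0.86 + 1.9 × 8) = 198.72.

198.72 hours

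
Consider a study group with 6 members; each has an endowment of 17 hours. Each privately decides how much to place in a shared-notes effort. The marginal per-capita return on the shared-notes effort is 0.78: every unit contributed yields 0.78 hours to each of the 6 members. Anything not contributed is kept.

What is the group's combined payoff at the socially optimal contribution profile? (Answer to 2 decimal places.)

477.36 hours

Each contributed unit returns 4.680 to the group as a whole (0.78 to each of 6 players), which exceeds 1, so the social optimum is full contribution: group total = 4.680 × 102 = 477.36.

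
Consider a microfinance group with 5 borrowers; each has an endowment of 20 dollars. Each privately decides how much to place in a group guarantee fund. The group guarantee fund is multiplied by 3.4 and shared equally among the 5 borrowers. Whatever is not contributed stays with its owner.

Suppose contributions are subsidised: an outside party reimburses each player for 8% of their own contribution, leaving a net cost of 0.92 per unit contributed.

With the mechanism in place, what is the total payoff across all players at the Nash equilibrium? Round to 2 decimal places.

With the mechanism, a contributed unit returns (3.4/5) / 0.92 = 0.7391 per unit of net cost — still below 1 — so contributing 0 remains dominant for every player.
Everyone keeps their endowment and the group total is 5 × 20 = 100.

100.00 dollars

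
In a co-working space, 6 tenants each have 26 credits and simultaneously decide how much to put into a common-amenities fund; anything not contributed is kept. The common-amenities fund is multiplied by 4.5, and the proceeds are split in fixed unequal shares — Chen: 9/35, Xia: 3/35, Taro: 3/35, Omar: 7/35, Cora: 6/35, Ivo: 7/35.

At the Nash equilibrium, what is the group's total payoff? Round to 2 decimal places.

A player with share s gets back 4.5·s per unit contributed, so full contribution is dominant for anyone with s > 1/4.5 = 0.2222 and zero contribution is dominant for anyone below.
The only share above 0.2222 is Chen's 9/35, contributing 26; the remaining 5 contribute 0. Total contributed: 26.
The common-amenities fund pays out 4.5 × 26 = 117.00 in total (split across the unequal shares, but the aggregate is all that matters for the group sum).
The 5 free-riders keep 26 each, adding 130. Group total = 130 + 117.00 = 247.00.

247.00 credits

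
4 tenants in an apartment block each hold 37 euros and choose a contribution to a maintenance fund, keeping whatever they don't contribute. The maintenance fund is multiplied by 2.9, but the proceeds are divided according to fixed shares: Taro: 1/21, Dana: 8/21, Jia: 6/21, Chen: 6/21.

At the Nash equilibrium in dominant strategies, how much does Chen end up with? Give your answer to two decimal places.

67.66 euros

A player with share s gets back 2.9·s per unit contributed, so full contribution is dominant for anyone with s > 1/2.9 = 0.3448 and zero contribution is dominant for anyone below.
The only share above 0.3448 is Dana's 8/21, contributing 37; the remaining 3 contribute 0. Total contributed: 37.
Chen keeps 37 and receives 2.9 × 37 × 6/21 = 30.66 from the maintenance fund, for a payoff of 67.66.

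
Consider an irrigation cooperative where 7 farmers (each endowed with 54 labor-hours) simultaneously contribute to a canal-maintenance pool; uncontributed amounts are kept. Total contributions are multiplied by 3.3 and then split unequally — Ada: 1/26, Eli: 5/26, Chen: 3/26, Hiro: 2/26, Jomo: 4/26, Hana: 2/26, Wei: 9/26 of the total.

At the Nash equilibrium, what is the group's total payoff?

502.20 labor-hours

For player j, contributing a unit is worthwhile iff 3.3 × (j's share) ≥ 1, i.e. iff j's share is at least 0.3030.
The only share above 0.3030 is Wei's 9/26, contributing 54; the remaining 6 contribute 0. Total contributed: 54.
The canal-maintenance pool pays out 3.3 × 54 = 178.20 in total (split across the unequal shares, but the aggregate is all that matters for the group sum).
The 6 free-riders keep 54 each, adding 324. Group total = 324 + 178.20 = 502.20.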